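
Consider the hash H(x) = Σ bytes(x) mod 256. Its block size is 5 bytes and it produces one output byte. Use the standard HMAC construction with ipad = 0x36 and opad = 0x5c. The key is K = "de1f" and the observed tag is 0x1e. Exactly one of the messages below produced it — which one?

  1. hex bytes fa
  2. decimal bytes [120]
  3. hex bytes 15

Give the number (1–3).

2

Key "de1f" = 64 65 31 66 is 4 bytes ≤ B = 5; zero-pad to 5 bytes: K' = 64 65 31 66 00.
K' ⊕ ipad = 52 53 07 50 36; K' ⊕ opad = 38 39 6d 3a 5c.
m1: inner = H(52 53 07 50 36 fa) = 2c; tag = H(38 39 6d 3a 5c 2c) = a0
m2: inner = H(52 53 07 50 36 78) = aa; tag = H(38 39 6d 3a 5c aa) = 1e ← matches
m3: inner = H(52 53 07 50 36 15) = 47; tag = H(38 39 6d 3a 5c 47) = bb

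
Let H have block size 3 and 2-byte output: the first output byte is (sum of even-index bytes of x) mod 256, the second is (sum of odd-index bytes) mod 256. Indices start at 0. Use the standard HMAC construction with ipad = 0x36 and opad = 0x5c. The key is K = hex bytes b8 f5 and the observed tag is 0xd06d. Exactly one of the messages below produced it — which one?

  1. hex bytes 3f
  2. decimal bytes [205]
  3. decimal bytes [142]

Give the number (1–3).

Key hex bytes b8 f5 is 2 bytes ≤ B = 3; zero-pad to 3 bytes: K' = b8 f5 00.
K' ⊕ ipad = 8e c3 36; K' ⊕ opad = e4 a9 5c.
m1: inner = H(8e c3 36 3f) = c4 02; tag = H(e4 a9 5c c4 02) = 426d
m2: inner = H(8e c3 36 cd) = c4 90; tag = H(e4 a9 5c c4 90) = d06d ← matches
m3: inner = H(8e c3 36 8e) = c4 51; tag = H(e4 a9 5c c4 51) = 916d

2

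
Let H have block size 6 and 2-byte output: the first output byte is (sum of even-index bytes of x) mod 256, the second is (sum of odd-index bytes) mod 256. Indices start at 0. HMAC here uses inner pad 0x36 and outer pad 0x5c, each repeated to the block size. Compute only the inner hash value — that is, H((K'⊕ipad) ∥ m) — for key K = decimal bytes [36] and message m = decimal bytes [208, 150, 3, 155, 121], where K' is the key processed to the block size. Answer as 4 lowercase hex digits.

cad3

Key decimal bytes [36] = 24 is 1 byte ≤ B = 6; zero-pad to 6 bytes: K' = 24 00 00 00 00 00.
K' ⊕ ipad = 12 36 36 36 36 36.
Inner input = 12 36 36 36 36 36 ∥ d0 96 03 9b 79.
Inner hash: even-index sum = 458 mod 256 = 202; odd-index sum = 467 mod 256 = 211 → ca d3.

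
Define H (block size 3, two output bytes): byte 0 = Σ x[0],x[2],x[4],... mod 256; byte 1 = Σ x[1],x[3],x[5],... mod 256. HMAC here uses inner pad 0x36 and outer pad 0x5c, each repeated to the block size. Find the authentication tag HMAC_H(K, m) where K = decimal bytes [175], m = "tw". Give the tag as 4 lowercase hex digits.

f9a2

Key decimal bytes [175] = af is 1 byte ≤ B = 3; zero-pad to 3 bytes: K' = af 00 00.
K' ⊕ ipad = 99 36 36.  K' ⊕ opad = f3 5c 5c.
Inner input = (K'⊕ipad) ∥ m = 99 36 36 ∥ 74 77.
Inner hash: even-index sum = 326 mod 256 = 70; odd-index sum = 170 mod 256 = 170 → 46 aa.
Outer input = (K'⊕opad) ∥ inner = f3 5c 5c ∥ 46 aa.
Outer hash (tag): even-index sum = 505 mod 256 = 249; odd-index sum = 162 mod 256 = 162 → f9 a2.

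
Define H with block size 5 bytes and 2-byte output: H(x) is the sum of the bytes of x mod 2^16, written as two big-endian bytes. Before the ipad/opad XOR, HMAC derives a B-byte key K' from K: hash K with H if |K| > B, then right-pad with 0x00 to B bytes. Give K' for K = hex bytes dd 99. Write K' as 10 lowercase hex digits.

dd99000000

Key hex bytes dd 99 is 2 bytes ≤ B = 5; zero-pad to 5 bytes: K' = dd 99 00 00 00.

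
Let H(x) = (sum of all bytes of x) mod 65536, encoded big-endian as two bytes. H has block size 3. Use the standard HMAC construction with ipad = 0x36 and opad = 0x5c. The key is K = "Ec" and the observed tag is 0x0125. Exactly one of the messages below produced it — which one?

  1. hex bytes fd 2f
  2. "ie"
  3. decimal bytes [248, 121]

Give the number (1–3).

3

Key "Ec" = 45 63 is 2 bytes ≤ B = 3; zero-pad to 3 bytes: K' = 45 63 00.
K' ⊕ ipad = 73 55 36; K' ⊕ opad = 19 3f 5c.
m1: inner = H(73 55 36 fd 2f) = 02 2a; tag = H(19 3f 5c 02 2a) = 00e0
m2: inner = H(73 55 36 69 65) = 01 cc; tag = H(19 3f 5c 01 cc) = 0181
m3: inner = H(73 55 36 f8 79) = 02 6f; tag = H(19 3f 5c 02 6f) = 0125 ← matches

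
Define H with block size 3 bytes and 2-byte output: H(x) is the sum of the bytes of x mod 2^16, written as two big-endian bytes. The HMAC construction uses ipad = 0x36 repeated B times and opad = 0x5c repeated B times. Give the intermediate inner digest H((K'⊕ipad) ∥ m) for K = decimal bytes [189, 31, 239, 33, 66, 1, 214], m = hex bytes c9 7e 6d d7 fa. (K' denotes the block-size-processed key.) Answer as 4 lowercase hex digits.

0423

Key decimal bytes [189, 31, 239, 33, 66, 1, 214] = bd 1f ef 21 42 01 d6 is 7 bytes > B = 3, so hash it first: H(key) = 03 05, then zero-pad to 3 bytes: K' = 03 05 00.
K' ⊕ ipad = 35 33 36.
Inner input = 35 33 36 ∥ c9 7e 6d d7 fa.
Inner hash: sum = 53+51+54+201+126+109+215+250 = 1059 → 04 23.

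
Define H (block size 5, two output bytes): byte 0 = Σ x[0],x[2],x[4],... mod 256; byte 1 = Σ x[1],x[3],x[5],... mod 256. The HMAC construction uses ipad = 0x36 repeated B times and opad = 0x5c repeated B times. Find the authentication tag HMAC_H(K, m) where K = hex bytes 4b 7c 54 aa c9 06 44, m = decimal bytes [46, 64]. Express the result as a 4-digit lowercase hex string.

2612

Key hex bytes 4b 7c 54 aa c9 06 44 is 7 bytes > B = 5, so hash it first: H(key) = ac 2c, then zero-pad to 5 bytes: K' = ac 2c 00 00 00.
K' ⊕ ipad = 9a 1a 36 36 36.  K' ⊕ opad = f0 70 5c 5c 5c.
Inner input = (K'⊕ipad) ∥ m = 9a 1a 36 36 36 ∥ 2e 40.
Inner hash: even-index sum = 326 mod 256 = 70; odd-index sum = 126 mod 256 = 126 → 46 7e.
Outer input = (K'⊕opad) ∥ inner = f0 70 5c 5c 5c ∥ 46 7e.
Outer hash (tag): even-index sum = 550 mod 256 = 38; odd-index sum = 274 mod 256 = 18 → 26 12.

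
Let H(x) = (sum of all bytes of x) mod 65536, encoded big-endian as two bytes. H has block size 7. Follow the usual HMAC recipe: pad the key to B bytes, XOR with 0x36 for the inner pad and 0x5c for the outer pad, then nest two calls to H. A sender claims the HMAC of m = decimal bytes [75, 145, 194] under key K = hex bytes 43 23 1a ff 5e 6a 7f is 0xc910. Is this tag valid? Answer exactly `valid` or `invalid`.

invalid

Key hex bytes 43 23 1a ff 5e 6a 7f is exactly B = 7 bytes: K' = 43 23 1a ff 5e 6a 7f.
K' ⊕ ipad = 75 15 2c c9 68 5c 49; K' ⊕ opad = 1f 7f 46 a3 02 36 23.
Inner hash: sum = 117+21+44+201+104+92+73+75+145+194 = 1066 → 04 2a.
Outer hash (recomputed tag): sum = 31+127+70+163+2+54+35+4+42 = 528 → 02 10.
Recomputed tag = 0210; claimed = c910 → mismatch.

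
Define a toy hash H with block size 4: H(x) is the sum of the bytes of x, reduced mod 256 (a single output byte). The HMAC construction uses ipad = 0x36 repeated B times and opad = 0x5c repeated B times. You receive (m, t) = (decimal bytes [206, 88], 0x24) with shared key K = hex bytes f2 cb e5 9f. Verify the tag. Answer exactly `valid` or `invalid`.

valid

Key hex bytes f2 cb e5 9f is exactly B = 4 bytes: K' = f2 cb e5 9f.
K' ⊕ ipad = c4 fd d3 a9; K' ⊕ opad = ae 97 b9 c3.
Inner hash: sum = 196+253+211+169+206+88 = 1123; mod 256 = 99 → 63.
Outer hash (recomputed tag): sum = 174+151+185+195+99 = 804; mod 256 = 36 → 24.
Recomputed tag = 24; claimed = 24 → match.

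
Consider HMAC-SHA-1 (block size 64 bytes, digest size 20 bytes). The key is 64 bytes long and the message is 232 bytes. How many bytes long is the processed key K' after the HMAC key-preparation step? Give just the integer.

Key is 64 ≤ 64 bytes, zero-padded: |K'| = 64.

64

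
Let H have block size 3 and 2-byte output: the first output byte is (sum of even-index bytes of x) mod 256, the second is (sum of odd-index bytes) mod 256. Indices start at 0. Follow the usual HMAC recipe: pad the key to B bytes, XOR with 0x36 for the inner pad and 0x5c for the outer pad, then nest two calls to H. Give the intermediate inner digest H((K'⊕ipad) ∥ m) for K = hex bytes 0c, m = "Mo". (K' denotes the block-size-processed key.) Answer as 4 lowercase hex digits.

df83

Key hex bytes 0c is 1 byte ≤ B = 3; zero-pad to 3 bytes: K' = 0c 00 00.
K' ⊕ ipad = 3a 36 36.
Inner input = 3a 36 36 ∥ 4d 6f.
Inner hash: even-index sum = 223 mod 256 = 223; odd-index sum = 131 mod 256 = 131 → df 83.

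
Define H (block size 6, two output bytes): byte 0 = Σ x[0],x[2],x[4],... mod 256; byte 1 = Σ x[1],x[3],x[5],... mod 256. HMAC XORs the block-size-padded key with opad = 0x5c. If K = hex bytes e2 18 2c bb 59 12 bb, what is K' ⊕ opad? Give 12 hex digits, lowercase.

7eb95c5c5c5c

Key hex bytes e2 18 2c bb 59 12 bb is 7 bytes > B = 6, so hash it first: H(key) = 22 e5, then zero-pad to 6 bytes: K' = 22 e5 00 00 00 00.
XOR each byte with 0x5c: 22⊕5c=7e, e5⊕5c=b9, 00⊕5c=5c, 00⊕5c=5c, 00⊕5c=5c, 00⊕5c=5c.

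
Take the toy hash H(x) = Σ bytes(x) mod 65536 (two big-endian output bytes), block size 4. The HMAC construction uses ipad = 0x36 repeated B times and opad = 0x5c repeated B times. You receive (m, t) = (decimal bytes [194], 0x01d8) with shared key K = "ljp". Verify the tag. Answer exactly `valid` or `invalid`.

invalid

Key "ljp" = 6c 6a 70 is 3 bytes ≤ B = 4; zero-pad to 4 bytes: K' = 6c 6a 70 00.
K' ⊕ ipad = 5a 5c 46 36; K' ⊕ opad = 30 36 2c 5c.
Inner hash: sum = 90+92+70+54+194 = 500 → 01 f4.
Outer hash (recomputed tag): sum = 48+54+44+92+1+244 = 483 → 01 e3.
Recomputed tag = 01e3; claimed = 01d8 → mismatch.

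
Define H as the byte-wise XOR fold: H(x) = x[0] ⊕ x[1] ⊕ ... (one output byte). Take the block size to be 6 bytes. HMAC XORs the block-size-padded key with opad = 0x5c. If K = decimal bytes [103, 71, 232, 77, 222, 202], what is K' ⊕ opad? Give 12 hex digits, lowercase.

Key decimal bytes [103, 71, 232, 77, 222, 202] = 67 47 e8 4d de ca is exactly B = 6 bytes: K' = 67 47 e8 4d de ca.
XOR each byte with 0x5c: 67⊕5c=3b, 47⊕5c=1b, e8⊕5c=b4, 4d⊕5c=11, de⊕5c=82, ca⊕5c=96.

3b1bb4118296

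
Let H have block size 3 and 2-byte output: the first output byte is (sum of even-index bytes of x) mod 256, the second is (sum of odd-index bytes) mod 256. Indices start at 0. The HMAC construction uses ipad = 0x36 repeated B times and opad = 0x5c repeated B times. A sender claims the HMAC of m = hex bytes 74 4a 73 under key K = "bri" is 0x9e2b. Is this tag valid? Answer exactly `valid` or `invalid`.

valid

Key "bri" = 62 72 69 is exactly B = 3 bytes: K' = 62 72 69.
K' ⊕ ipad = 54 44 5f; K' ⊕ opad = 3e 2e 35.
Inner hash: even-index sum = 253 mod 256 = 253; odd-index sum = 299 mod 256 = 43 → fd 2b.
Outer hash (recomputed tag): even-index sum = 158 mod 256 = 158; odd-index sum = 299 mod 256 = 43 → 9e 2b.
Recomputed tag = 9e2b; claimed = 9e2b → match.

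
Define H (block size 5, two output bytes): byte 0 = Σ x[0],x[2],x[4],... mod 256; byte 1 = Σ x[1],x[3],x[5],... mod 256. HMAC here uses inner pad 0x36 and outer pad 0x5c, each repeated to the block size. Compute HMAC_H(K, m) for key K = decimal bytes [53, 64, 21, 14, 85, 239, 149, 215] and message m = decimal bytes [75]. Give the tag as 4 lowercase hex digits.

Key decimal bytes [53, 64, 21, 14, 85, 239, 149, 215] = 35 40 15 0e 55 ef 95 d7 is 8 bytes > B = 5, so hash it first: H(key) = 34 14, then zero-pad to 5 bytes: K' = 34 14 00 00 00.
K' ⊕ ipad = 02 22 36 36 36.  K' ⊕ opad = 68 48 5c 5c 5c.
Inner input = (K'⊕ipad) ∥ m = 02 22 36 36 36 ∥ 4b.
Inner hash: even-index sum = 110 mod 256 = 110; odd-index sum = 163 mod 256 = 163 → 6e a3.
Outer input = (K'⊕opad) ∥ inner = 68 48 5c 5c 5c ∥ 6e a3.
Outer hash (tag): even-index sum = 451 mod 256 = 195; odd-index sum = 274 mod 256 = 18 → c3 12.

c312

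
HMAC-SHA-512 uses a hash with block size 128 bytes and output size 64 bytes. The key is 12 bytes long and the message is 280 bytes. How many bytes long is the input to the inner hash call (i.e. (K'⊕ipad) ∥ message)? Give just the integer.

Key is 12 ≤ 128 bytes, zero-padded: |K'| = 128.
Inner input = (K'⊕ipad) ∥ m → 128 + 280 = 408 bytes.

408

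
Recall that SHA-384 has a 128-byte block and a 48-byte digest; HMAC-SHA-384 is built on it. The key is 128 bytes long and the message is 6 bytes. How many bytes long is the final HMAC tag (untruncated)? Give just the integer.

The tag is one SHA-384 digest: 48 bytes.

48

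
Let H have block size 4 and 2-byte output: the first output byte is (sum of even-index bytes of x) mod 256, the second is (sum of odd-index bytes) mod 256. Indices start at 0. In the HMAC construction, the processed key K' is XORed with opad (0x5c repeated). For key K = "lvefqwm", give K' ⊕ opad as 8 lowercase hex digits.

f30f5c5c

Key "lvefqwm" = 6c 76 65 66 71 77 6d is 7 bytes > B = 4, so hash it first: H(key) = af 53, then zero-pad to 4 bytes: K' = af 53 00 00.
XOR each byte with 0x5c: af⊕5c=f3, 53⊕5c=0f, 00⊕5c=5c, 00⊕5c=5c.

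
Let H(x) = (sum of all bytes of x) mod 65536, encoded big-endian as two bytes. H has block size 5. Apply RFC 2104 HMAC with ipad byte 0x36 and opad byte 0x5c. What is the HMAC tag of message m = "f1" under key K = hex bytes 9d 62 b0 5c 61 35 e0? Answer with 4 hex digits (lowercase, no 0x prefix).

Key hex bytes 9d 62 b0 5c 61 35 e0 is 7 bytes > B = 5, so hash it first: H(key) = 03 81, then zero-pad to 5 bytes: K' = 03 81 00 00 00.
K' ⊕ ipad = 35 b7 36 36 36.  K' ⊕ opad = 5f dd 5c 5c 5c.
Inner input = (K'⊕ipad) ∥ m = 35 b7 36 36 36 ∥ 66 31.
Inner hash: sum = 53+183+54+54+54+102+49 = 549 → 02 25.
Outer input = (K'⊕opad) ∥ inner = 5f dd 5c 5c 5c ∥ 02 25.
Outer hash (tag): sum = 95+221+92+92+92+2+37 = 631 → 02 77.

0277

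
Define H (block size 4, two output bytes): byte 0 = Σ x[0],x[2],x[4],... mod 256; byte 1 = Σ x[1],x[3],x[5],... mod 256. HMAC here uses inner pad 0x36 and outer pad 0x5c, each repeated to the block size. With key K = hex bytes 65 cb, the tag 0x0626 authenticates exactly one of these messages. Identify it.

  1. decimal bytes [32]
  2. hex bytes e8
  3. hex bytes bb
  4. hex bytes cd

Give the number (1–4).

Key hex bytes 65 cb is 2 bytes ≤ B = 4; zero-pad to 4 bytes: K' = 65 cb 00 00.
K' ⊕ ipad = 53 fd 36 36; K' ⊕ opad = 39 97 5c 5c.
m1: inner = H(53 fd 36 36 20) = a9 33; tag = H(39 97 5c 5c a9 33) = 3e26
m2: inner = H(53 fd 36 36 e8) = 71 33; tag = H(39 97 5c 5c 71 33) = 0626 ← matches
m3: inner = H(53 fd 36 36 bb) = 44 33; tag = H(39 97 5c 5c 44 33) = d926
m4: inner = H(53 fd 36 36 cd) = 56 33; tag = H(39 97 5c 5c 56 33) = eb26

2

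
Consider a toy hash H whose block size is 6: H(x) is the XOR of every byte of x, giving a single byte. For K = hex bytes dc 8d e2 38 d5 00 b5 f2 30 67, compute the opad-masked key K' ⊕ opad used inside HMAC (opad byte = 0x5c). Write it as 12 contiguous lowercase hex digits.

Key hex bytes dc 8d e2 38 d5 00 b5 f2 30 67 is 10 bytes > B = 6, so hash it first: H(key) = 4e, then zero-pad to 6 bytes: K' = 4e 00 00 00 00 00.
XOR each byte with 0x5c: 4e⊕5c=12, 00⊕5c=5c, 00⊕5c=5c, 00⊕5c=5c, 00⊕5c=5c, 00⊕5c=5c.

125c5c5c5c5c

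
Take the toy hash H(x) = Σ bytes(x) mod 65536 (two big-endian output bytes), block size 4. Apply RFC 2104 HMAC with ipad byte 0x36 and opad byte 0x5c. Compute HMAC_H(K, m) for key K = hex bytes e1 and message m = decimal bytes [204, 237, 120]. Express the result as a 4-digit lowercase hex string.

Key hex bytes e1 is 1 byte ≤ B = 4; zero-pad to 4 bytes: K' = e1 00 00 00.
K' ⊕ ipad = d7 36 36 36.  K' ⊕ opad = bd 5c 5c 5c.
Inner input = (K'⊕ipad) ∥ m = d7 36 36 36 ∥ cc ed 78.
Inner hash: sum = 215+54+54+54+204+237+120 = 938 → 03 aa.
Outer input = (K'⊕opad) ∥ inner = bd 5c 5c 5c ∥ 03 aa.
Outer hash (tag): sum = 189+92+92+92+3+170 = 638 → 02 7e.

027e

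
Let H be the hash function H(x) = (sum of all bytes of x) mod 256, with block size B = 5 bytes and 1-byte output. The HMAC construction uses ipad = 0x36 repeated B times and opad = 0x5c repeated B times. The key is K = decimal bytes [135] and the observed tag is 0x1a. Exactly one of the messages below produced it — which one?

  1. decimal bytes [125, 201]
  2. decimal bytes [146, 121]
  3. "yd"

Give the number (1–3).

Key decimal bytes [135] = 87 is 1 byte ≤ B = 5; zero-pad to 5 bytes: K' = 87 00 00 00 00.
K' ⊕ ipad = b1 36 36 36 36; K' ⊕ opad = db 5c 5c 5c 5c.
m1: inner = H(b1 36 36 36 36 7d c9) = cf; tag = H(db 5c 5c 5c 5c cf) = 1a ← matches
m2: inner = H(b1 36 36 36 36 92 79) = 94; tag = H(db 5c 5c 5c 5c 94) = df
m3: inner = H(b1 36 36 36 36 79 64) = 66; tag = H(db 5c 5c 5c 5c 66) = b1

1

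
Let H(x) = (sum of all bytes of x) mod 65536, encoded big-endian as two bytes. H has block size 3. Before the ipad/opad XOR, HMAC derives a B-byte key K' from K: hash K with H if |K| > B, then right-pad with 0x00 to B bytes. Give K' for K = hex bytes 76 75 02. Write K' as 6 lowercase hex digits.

767502

Key hex bytes 76 75 02 is exactly B = 3 bytes: K' = 76 75 02.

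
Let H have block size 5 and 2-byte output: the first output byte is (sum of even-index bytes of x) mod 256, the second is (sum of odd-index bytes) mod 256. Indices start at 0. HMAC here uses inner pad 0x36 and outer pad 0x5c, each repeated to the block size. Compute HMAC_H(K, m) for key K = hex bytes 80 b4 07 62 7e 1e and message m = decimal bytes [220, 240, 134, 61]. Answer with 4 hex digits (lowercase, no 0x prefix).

Key hex bytes 80 b4 07 62 7e 1e is 6 bytes > B = 5, so hash it first: H(key) = 05 34, then zero-pad to 5 bytes: K' = 05 34 00 00 00.
K' ⊕ ipad = 33 02 36 36 36.  K' ⊕ opad = 59 68 5c 5c 5c.
Inner input = (K'⊕ipad) ∥ m = 33 02 36 36 36 ∥ dc f0 86 3d.
Inner hash: even-index sum = 460 mod 256 = 204; odd-index sum = 410 mod 256 = 154 → cc 9a.
Outer input = (K'⊕opad) ∥ inner = 59 68 5c 5c 5c ∥ cc 9a.
Outer hash (tag): even-index sum = 427 mod 256 = 171; odd-index sum = 400 mod 256 = 144 → ab 90.

ab90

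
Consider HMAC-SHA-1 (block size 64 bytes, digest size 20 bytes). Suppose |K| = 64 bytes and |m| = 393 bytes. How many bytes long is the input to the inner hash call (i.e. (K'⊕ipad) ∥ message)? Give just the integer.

457

Key is 64 ≤ 64 bytes, zero-padded: |K'| = 64.
Inner input = (K'⊕ipad) ∥ m → 64 + 393 = 457 bytes.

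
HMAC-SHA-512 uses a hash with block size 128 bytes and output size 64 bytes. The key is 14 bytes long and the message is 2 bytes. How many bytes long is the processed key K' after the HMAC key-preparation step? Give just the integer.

Key is 14 ≤ 128 bytes, zero-padded: |K'| = 128.

128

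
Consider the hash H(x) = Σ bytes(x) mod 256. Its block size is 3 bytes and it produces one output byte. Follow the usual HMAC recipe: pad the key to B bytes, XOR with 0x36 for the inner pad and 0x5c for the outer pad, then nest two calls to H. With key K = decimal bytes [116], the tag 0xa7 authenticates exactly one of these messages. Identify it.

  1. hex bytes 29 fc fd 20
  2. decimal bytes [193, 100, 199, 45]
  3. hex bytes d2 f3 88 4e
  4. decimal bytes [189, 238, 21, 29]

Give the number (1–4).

2

Key decimal bytes [116] = 74 is 1 byte ≤ B = 3; zero-pad to 3 bytes: K' = 74 00 00.
K' ⊕ ipad = 42 36 36; K' ⊕ opad = 28 5c 5c.
m1: inner = H(42 36 36 29 fc fd 20) = f0; tag = H(28 5c 5c f0) = d0
m2: inner = H(42 36 36 c1 64 c7 2d) = c7; tag = H(28 5c 5c c7) = a7 ← matches
m3: inner = H(42 36 36 d2 f3 88 4e) = 49; tag = H(28 5c 5c 49) = 29
m4: inner = H(42 36 36 bd ee 15 1d) = 8b; tag = H(28 5c 5c 8b) = 6b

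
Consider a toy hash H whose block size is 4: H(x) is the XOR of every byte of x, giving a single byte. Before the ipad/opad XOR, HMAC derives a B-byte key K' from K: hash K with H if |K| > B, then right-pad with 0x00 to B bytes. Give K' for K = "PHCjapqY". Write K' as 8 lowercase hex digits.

08000000

|K| = 8 > B = 4, so first hash the key.
H(K): XOR 50⊕48⊕43⊕6a⊕61⊕70⊕71⊕59 = 08.
Zero-pad H(K) = 08 to 4 bytes: K' = 08 00 00 00.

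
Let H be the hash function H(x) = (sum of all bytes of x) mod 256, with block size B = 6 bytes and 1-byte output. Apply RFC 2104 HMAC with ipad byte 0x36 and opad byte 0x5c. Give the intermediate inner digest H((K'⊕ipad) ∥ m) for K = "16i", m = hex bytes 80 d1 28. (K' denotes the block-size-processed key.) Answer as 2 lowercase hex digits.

Key "16i" = 31 36 69 is 3 bytes ≤ B = 6; zero-pad to 6 bytes: K' = 31 36 69 00 00 00.
K' ⊕ ipad = 07 00 5f 36 36 36.
Inner input = 07 00 5f 36 36 36 ∥ 80 d1 28.
Inner hash: sum = 7+0+95+54+54+54+128+209+40 = 641; mod 256 = 129 → 81.

81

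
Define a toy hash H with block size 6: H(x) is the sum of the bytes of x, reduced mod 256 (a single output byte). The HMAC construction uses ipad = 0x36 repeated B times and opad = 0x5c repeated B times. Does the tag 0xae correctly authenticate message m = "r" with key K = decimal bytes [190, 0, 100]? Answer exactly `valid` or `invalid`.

Key decimal bytes [190, 0, 100] = be 00 64 is 3 bytes ≤ B = 6; zero-pad to 6 bytes: K' = be 00 64 00 00 00.
K' ⊕ ipad = 88 36 52 36 36 36; K' ⊕ opad = e2 5c 38 5c 5c 5c.
Inner hash: sum = 136+54+82+54+54+54+114 = 548; mod 256 = 36 → 24.
Outer hash (recomputed tag): sum = 226+92+56+92+92+92+36 = 686; mod 256 = 174 → ae.
Recomputed tag = ae; claimed = ae → match.

valid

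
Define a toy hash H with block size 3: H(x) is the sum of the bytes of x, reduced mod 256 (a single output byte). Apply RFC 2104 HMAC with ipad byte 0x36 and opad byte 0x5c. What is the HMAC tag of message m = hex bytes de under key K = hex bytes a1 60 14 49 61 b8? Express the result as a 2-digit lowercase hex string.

Key hex bytes a1 60 14 49 61 b8 is 6 bytes > B = 3, so hash it first: H(key) = 77, then zero-pad to 3 bytes: K' = 77 00 00.
K' ⊕ ipad = 41 36 36.  K' ⊕ opad = 2b 5c 5c.
Inner input = (K'⊕ipad) ∥ m = 41 36 36 ∥ de.
Inner hash: sum = 65+54+54+222 = 395; mod 256 = 139 → 8b.
Outer input = (K'⊕opad) ∥ inner = 2b 5c 5c ∥ 8b.
Outer hash (tag): sum = 43+92+92+139 = 366; mod 256 = 110 → 6e.

6e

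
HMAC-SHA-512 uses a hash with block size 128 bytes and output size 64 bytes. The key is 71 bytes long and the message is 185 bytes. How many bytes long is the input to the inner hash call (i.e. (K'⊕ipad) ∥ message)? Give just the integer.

Key is 71 ≤ 128 bytes, zero-padded: |K'| = 128.
Inner input = (K'⊕ipad) ∥ m → 128 + 185 = 313 bytes.

313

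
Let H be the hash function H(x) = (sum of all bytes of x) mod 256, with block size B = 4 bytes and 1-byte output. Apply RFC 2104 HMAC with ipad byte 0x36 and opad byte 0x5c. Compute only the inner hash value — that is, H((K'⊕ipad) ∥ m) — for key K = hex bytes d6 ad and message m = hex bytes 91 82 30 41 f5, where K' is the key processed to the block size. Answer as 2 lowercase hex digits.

60

Key hex bytes d6 ad is 2 bytes ≤ B = 4; zero-pad to 4 bytes: K' = d6 ad 00 00.
K' ⊕ ipad = e0 9b 36 36.
Inner input = e0 9b 36 36 ∥ 91 82 30 41 f5.
Inner hash: sum = 224+155+54+54+145+130+48+65+245 = 1120; mod 256 = 96 → 60.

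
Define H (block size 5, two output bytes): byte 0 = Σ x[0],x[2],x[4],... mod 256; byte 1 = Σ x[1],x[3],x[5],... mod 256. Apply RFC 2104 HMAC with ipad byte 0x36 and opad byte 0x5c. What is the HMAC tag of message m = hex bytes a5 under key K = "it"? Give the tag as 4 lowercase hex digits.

Key "it" = 69 74 is 2 bytes ≤ B = 5; zero-pad to 5 bytes: K' = 69 74 00 00 00.
K' ⊕ ipad = 5f 42 36 36 36.  K' ⊕ opad = 35 28 5c 5c 5c.
Inner input = (K'⊕ipad) ∥ m = 5f 42 36 36 36 ∥ a5.
Inner hash: even-index sum = 203 mod 256 = 203; odd-index sum = 285 mod 256 = 29 → cb 1d.
Outer input = (K'⊕opad) ∥ inner = 35 28 5c 5c 5c ∥ cb 1d.
Outer hash (tag): even-index sum = 266 mod 256 = 10; odd-index sum = 335 mod 256 = 79 → 0a 4f.

0a4f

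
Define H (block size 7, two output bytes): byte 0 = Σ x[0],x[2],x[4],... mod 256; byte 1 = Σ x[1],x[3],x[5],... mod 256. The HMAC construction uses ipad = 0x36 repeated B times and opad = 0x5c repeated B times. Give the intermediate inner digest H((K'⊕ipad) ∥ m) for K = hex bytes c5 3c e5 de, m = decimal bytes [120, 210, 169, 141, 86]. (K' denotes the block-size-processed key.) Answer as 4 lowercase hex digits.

Key hex bytes c5 3c e5 de is 4 bytes ≤ B = 7; zero-pad to 7 bytes: K' = c5 3c e5 de 00 00 00.
K' ⊕ ipad = f3 0a d3 e8 36 36 36.
Inner input = f3 0a d3 e8 36 36 36 ∥ 78 d2 a9 8d 56.
Inner hash: even-index sum = 913 mod 256 = 145; odd-index sum = 671 mod 256 = 159 → 91 9f.

919f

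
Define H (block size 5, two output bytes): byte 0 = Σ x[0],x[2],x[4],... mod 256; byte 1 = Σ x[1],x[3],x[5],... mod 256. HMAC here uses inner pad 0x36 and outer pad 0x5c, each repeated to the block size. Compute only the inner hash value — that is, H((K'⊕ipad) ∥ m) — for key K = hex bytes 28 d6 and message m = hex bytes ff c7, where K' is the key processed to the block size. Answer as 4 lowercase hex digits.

Key hex bytes 28 d6 is 2 bytes ≤ B = 5; zero-pad to 5 bytes: K' = 28 d6 00 00 00.
K' ⊕ ipad = 1e e0 36 36 36.
Inner input = 1e e0 36 36 36 ∥ ff c7.
Inner hash: even-index sum = 337 mod 256 = 81; odd-index sum = 533 mod 256 = 21 → 51 15.

5115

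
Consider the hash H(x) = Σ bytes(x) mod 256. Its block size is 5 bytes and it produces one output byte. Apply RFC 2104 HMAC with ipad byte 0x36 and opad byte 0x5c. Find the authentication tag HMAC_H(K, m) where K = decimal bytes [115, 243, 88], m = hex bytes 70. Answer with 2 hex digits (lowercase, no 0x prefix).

ee

Key decimal bytes [115, 243, 88] = 73 f3 58 is 3 bytes ≤ B = 5; zero-pad to 5 bytes: K' = 73 f3 58 00 00.
K' ⊕ ipad = 45 c5 6e 36 36.  K' ⊕ opad = 2f af 04 5c 5c.
Inner input = (K'⊕ipad) ∥ m = 45 c5 6e 36 36 ∥ 70.
Inner hash: sum = 69+197+110+54+54+112 = 596; mod 256 = 84 → 54.
Outer input = (K'⊕opad) ∥ inner = 2f af 04 5c 5c ∥ 54.
Outer hash (tag): sum = 47+175+4+92+92+84 = 494; mod 256 = 238 → ee.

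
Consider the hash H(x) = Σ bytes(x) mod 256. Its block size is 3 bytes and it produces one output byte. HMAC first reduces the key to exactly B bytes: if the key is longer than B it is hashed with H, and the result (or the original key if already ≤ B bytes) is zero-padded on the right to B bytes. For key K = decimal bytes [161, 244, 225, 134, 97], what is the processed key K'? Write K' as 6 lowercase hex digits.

5d0000

|K| = 5 > B = 3, so first hash the key.
H(K): sum = 161+244+225+134+97 = 861; mod 256 = 93 → 5d.
Zero-pad H(K) = 5d to 3 bytes: K' = 5d 00 00.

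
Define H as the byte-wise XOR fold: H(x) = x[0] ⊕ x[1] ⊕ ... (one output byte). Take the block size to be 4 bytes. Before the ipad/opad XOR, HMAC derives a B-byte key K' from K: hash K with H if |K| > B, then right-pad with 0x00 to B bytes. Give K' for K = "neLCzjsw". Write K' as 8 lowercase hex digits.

10000000

|K| = 8 > B = 4, so first hash the key.
H(K): XOR 6e⊕65⊕4c⊕43⊕7a⊕6a⊕73⊕77 = 10.
Zero-pad H(K) = 10 to 4 bytes: K' = 10 00 00 00.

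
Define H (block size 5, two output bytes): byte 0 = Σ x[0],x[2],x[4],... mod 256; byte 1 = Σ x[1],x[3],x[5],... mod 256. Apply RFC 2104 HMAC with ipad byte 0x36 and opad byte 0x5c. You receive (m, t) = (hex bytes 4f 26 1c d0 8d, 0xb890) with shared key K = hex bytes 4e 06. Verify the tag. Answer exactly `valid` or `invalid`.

invalid

Key hex bytes 4e 06 is 2 bytes ≤ B = 5; zero-pad to 5 bytes: K' = 4e 06 00 00 00.
K' ⊕ ipad = 78 30 36 36 36; K' ⊕ opad = 12 5a 5c 5c 5c.
Inner hash: even-index sum = 474 mod 256 = 218; odd-index sum = 350 mod 256 = 94 → da 5e.
Outer hash (recomputed tag): even-index sum = 296 mod 256 = 40; odd-index sum = 400 mod 256 = 144 → 28 90.
Recomputed tag = 2890; claimed = b890 → mismatch.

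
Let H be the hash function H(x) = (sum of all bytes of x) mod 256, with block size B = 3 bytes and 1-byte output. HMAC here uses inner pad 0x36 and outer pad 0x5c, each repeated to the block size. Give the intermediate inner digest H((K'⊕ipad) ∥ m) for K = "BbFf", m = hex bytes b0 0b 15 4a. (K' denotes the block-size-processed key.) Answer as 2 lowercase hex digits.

ec

Key "BbFf" = 42 62 46 66 is 4 bytes > B = 3, so hash it first: H(key) = 50, then zero-pad to 3 bytes: K' = 50 00 00.
K' ⊕ ipad = 66 36 36.
Inner input = 66 36 36 ∥ b0 0b 15 4a.
Inner hash: sum = 102+54+54+176+11+21+74 = 492; mod 256 = 236 → ec.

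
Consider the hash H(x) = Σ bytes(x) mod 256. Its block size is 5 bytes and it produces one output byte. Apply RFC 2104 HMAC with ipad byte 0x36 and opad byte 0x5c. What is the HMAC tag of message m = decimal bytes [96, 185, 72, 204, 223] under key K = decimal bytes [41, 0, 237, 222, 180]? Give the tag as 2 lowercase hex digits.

Key decimal bytes [41, 0, 237, 222, 180] = 29 00 ed de b4 is exactly B = 5 bytes: K' = 29 00 ed de b4.
K' ⊕ ipad = 1f 36 db e8 82.  K' ⊕ opad = 75 5c b1 82 e8.
Inner input = (K'⊕ipad) ∥ m = 1f 36 db e8 82 ∥ 60 b9 48 cc df.
Inner hash: sum = 31+54+219+232+130+96+185+72+204+223 = 1446; mod 256 = 166 → a6.
Outer input = (K'⊕opad) ∥ inner = 75 5c b1 82 e8 ∥ a6.
Outer hash (tag): sum = 117+92+177+130+232+166 = 914; mod 256 = 146 → 92.

92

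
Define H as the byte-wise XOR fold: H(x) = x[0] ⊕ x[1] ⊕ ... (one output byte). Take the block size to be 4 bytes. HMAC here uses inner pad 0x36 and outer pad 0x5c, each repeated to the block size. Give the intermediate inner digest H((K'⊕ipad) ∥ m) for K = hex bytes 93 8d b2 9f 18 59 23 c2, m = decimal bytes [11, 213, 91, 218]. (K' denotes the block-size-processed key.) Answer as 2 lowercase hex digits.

Key hex bytes 93 8d b2 9f 18 59 23 c2 is 8 bytes > B = 4, so hash it first: H(key) = 93, then zero-pad to 4 bytes: K' = 93 00 00 00.
K' ⊕ ipad = a5 36 36 36.
Inner input = a5 36 36 36 ∥ 0b d5 5b da.
Inner hash: XOR a5⊕36⊕36⊕36⊕0b⊕d5⊕5b⊕da = cc.

cc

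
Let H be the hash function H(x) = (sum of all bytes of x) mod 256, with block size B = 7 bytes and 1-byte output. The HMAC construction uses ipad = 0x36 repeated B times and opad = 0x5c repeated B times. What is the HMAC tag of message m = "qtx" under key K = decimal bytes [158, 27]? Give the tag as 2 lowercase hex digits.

15

Key decimal bytes [158, 27] = 9e 1b is 2 bytes ≤ B = 7; zero-pad to 7 bytes: K' = 9e 1b 00 00 00 00 00.
K' ⊕ ipad = a8 2d 36 36 36 36 36.  K' ⊕ opad = c2 47 5c 5c 5c 5c 5c.
Inner input = (K'⊕ipad) ∥ m = a8 2d 36 36 36 36 36 ∥ 71 74 78.
Inner hash: sum = 168+45+54+54+54+54+54+113+116+120 = 832; mod 256 = 64 → 40.
Outer input = (K'⊕opad) ∥ inner = c2 47 5c 5c 5c 5c 5c ∥ 40.
Outer hash (tag): sum = 194+71+92+92+92+92+92+64 = 789; mod 256 = 21 → 15.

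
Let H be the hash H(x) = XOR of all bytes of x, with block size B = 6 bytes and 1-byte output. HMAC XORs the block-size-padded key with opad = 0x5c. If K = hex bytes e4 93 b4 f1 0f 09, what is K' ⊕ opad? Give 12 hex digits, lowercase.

b8cfe8ad5355

Key hex bytes e4 93 b4 f1 0f 09 is exactly B = 6 bytes: K' = e4 93 b4 f1 0f 09.
XOR each byte with 0x5c: e4⊕5c=b8, 93⊕5c=cf, b4⊕5c=e8, f1⊕5c=ad, 0f⊕5c=53, 09⊕5c=55.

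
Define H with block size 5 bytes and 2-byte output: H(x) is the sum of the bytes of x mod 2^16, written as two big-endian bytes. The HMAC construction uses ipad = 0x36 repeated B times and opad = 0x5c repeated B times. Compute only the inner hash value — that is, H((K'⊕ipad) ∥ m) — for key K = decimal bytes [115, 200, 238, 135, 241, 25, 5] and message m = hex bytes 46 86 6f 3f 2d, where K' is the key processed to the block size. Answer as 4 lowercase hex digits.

Key decimal bytes [115, 200, 238, 135, 241, 25, 5] = 73 c8 ee 87 f1 19 05 is 7 bytes > B = 5, so hash it first: H(key) = 03 bf, then zero-pad to 5 bytes: K' = 03 bf 00 00 00.
K' ⊕ ipad = 35 89 36 36 36.
Inner input = 35 89 36 36 36 ∥ 46 86 6f 3f 2d.
Inner hash: sum = 53+137+54+54+54+70+134+111+63+45 = 775 → 03 07.

0307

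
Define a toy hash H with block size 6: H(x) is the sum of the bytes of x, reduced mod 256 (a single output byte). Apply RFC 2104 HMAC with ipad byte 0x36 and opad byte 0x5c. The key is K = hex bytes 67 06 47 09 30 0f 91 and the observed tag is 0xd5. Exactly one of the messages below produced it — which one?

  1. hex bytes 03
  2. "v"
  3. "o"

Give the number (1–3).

Key hex bytes 67 06 47 09 30 0f 91 is 7 bytes > B = 6, so hash it first: H(key) = 8d, then zero-pad to 6 bytes: K' = 8d 00 00 00 00 00.
K' ⊕ ipad = bb 36 36 36 36 36; K' ⊕ opad = d1 5c 5c 5c 5c 5c.
m1: inner = H(bb 36 36 36 36 36 03) = cc; tag = H(d1 5c 5c 5c 5c 5c cc) = 69
m2: inner = H(bb 36 36 36 36 36 76) = 3f; tag = H(d1 5c 5c 5c 5c 5c 3f) = dc
m3: inner = H(bb 36 36 36 36 36 6f) = 38; tag = H(d1 5c 5c 5c 5c 5c 38) = d5 ← matches

3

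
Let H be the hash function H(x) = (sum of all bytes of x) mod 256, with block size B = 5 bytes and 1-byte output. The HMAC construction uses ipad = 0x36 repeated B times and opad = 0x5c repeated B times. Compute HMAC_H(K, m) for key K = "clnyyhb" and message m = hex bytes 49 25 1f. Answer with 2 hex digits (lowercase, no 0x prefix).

Key "clnyyhb" = 63 6c 6e 79 79 68 62 is 7 bytes > B = 5, so hash it first: H(key) = f9, then zero-pad to 5 bytes: K' = f9 00 00 00 00.
K' ⊕ ipad = cf 36 36 36 36.  K' ⊕ opad = a5 5c 5c 5c 5c.
Inner input = (K'⊕ipad) ∥ m = cf 36 36 36 36 ∥ 49 25 1f.
Inner hash: sum = 207+54+54+54+54+73+37+31 = 564; mod 256 = 52 → 34.
Outer input = (K'⊕opad) ∥ inner = a5 5c 5c 5c 5c ∥ 34.
Outer hash (tag): sum = 165+92+92+92+92+52 = 585; mod 256 = 73 → 49.

49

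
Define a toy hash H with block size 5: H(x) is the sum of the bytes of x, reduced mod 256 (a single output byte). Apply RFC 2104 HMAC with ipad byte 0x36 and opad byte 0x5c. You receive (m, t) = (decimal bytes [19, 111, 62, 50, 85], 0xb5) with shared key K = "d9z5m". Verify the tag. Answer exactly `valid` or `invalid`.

invalid

Key "d9z5m" = 64 39 7a 35 6d is exactly B = 5 bytes: K' = 64 39 7a 35 6d.
K' ⊕ ipad = 52 0f 4c 03 5b; K' ⊕ opad = 38 65 26 69 31.
Inner hash: sum = 82+15+76+3+91+19+111+62+50+85 = 594; mod 256 = 82 → 52.
Outer hash (recomputed tag): sum = 56+101+38+105+49+82 = 431; mod 256 = 175 → af.
Recomputed tag = af; claimed = b5 → mismatch.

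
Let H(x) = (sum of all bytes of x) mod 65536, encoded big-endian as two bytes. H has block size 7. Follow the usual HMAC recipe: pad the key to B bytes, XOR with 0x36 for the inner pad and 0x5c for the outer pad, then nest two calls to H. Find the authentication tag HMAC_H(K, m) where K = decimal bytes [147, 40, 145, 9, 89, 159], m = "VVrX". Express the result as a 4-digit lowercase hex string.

03fa

Key decimal bytes [147, 40, 145, 9, 89, 159] = 93 28 91 09 59 9f is 6 bytes ≤ B = 7; zero-pad to 7 bytes: K' = 93 28 91 09 59 9f 00.
K' ⊕ ipad = a5 1e a7 3f 6f a9 36.  K' ⊕ opad = cf 74 cd 55 05 c3 5c.
Inner input = (K'⊕ipad) ∥ m = a5 1e a7 3f 6f a9 36 ∥ 56 56 72 58.
Inner hash: sum = 165+30+167+63+111+169+54+86+86+114+88 = 1133 → 04 6d.
Outer input = (K'⊕opad) ∥ inner = cf 74 cd 55 05 c3 5c ∥ 04 6d.
Outer hash (tag): sum = 207+116+205+85+5+195+92+4+109 = 1018 → 03 fa.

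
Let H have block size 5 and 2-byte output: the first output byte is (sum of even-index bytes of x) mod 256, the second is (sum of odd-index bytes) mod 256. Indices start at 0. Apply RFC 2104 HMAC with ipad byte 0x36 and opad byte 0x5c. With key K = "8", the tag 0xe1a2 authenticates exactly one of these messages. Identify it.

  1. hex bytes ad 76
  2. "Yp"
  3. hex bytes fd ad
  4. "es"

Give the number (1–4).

Key "8" = 38 is 1 byte ≤ B = 5; zero-pad to 5 bytes: K' = 38 00 00 00 00.
K' ⊕ ipad = 0e 36 36 36 36; K' ⊕ opad = 64 5c 5c 5c 5c.
m1: inner = H(0e 36 36 36 36 ad 76) = f0 19; tag = H(64 5c 5c 5c 5c f0 19) = 35a8
m2: inner = H(0e 36 36 36 36 59 70) = ea c5; tag = H(64 5c 5c 5c 5c ea c5) = e1a2 ← matches
m3: inner = H(0e 36 36 36 36 fd ad) = 27 69; tag = H(64 5c 5c 5c 5c 27 69) = 85df
m4: inner = H(0e 36 36 36 36 65 73) = ed d1; tag = H(64 5c 5c 5c 5c ed d1) = eda5

2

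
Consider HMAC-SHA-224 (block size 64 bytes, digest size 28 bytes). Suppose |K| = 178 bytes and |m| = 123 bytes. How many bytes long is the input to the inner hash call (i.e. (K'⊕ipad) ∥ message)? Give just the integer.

Key is 178 > 64 bytes, so it is hashed to 28 bytes then zero-padded to 64: |K'| = 64.
Inner input = (K'⊕ipad) ∥ m → 64 + 123 = 187 bytes.

187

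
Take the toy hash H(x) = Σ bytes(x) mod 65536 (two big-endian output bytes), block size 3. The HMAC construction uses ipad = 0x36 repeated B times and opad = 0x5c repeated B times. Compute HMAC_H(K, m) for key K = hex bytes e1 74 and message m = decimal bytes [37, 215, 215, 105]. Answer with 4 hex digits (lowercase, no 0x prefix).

Key hex bytes e1 74 is 2 bytes ≤ B = 3; zero-pad to 3 bytes: K' = e1 74 00.
K' ⊕ ipad = d7 42 36.  K' ⊕ opad = bd 28 5c.
Inner input = (K'⊕ipad) ∥ m = d7 42 36 ∥ 25 d7 d7 69.
Inner hash: sum = 215+66+54+37+215+215+105 = 907 → 03 8b.
Outer input = (K'⊕opad) ∥ inner = bd 28 5c ∥ 03 8b.
Outer hash (tag): sum = 189+40+92+3+139 = 463 → 01 cf.

01cf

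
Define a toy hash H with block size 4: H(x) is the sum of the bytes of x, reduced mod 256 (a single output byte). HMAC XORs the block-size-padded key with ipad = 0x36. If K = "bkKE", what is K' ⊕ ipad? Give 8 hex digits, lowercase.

Key "bkKE" = 62 6b 4b 45 is exactly B = 4 bytes: K' = 62 6b 4b 45.
XOR each byte with 0x36: 62⊕36=54, 6b⊕36=5d, 4b⊕36=7d, 45⊕36=73.

545d7d73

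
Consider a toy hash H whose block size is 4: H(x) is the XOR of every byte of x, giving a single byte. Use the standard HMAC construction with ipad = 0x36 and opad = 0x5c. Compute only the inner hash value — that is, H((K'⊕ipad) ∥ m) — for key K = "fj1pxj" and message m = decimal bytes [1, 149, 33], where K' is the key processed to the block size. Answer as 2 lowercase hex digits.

Key "fj1pxj" = 66 6a 31 70 78 6a is 6 bytes > B = 4, so hash it first: H(key) = 5f, then zero-pad to 4 bytes: K' = 5f 00 00 00.
K' ⊕ ipad = 69 36 36 36.
Inner input = 69 36 36 36 ∥ 01 95 21.
Inner hash: XOR 69⊕36⊕36⊕36⊕01⊕95⊕21 = ea.

ea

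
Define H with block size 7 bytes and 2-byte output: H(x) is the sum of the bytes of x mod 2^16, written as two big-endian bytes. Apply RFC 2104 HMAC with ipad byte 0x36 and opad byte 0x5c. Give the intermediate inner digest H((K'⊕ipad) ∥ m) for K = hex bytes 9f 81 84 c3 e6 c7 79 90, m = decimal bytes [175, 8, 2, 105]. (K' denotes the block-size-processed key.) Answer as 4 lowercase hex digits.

Key hex bytes 9f 81 84 c3 e6 c7 79 90 is 8 bytes > B = 7, so hash it first: H(key) = 05 1d, then zero-pad to 7 bytes: K' = 05 1d 00 00 00 00 00.
K' ⊕ ipad = 33 2b 36 36 36 36 36.
Inner input = 33 2b 36 36 36 36 36 ∥ af 08 02 69.
Inner hash: sum = 51+43+54+54+54+54+54+175+8+2+105 = 654 → 02 8e.

028e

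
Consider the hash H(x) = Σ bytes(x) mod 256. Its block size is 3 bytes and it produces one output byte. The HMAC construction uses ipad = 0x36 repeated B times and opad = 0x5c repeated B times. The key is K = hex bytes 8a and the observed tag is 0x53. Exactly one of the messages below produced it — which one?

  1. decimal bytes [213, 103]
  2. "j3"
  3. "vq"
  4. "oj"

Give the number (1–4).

2

Key hex bytes 8a is 1 byte ≤ B = 3; zero-pad to 3 bytes: K' = 8a 00 00.
K' ⊕ ipad = bc 36 36; K' ⊕ opad = d6 5c 5c.
m1: inner = H(bc 36 36 d5 67) = 64; tag = H(d6 5c 5c 64) = f2
m2: inner = H(bc 36 36 6a 33) = c5; tag = H(d6 5c 5c c5) = 53 ← matches
m3: inner = H(bc 36 36 76 71) = 0f; tag = H(d6 5c 5c 0f) = 9d
m4: inner = H(bc 36 36 6f 6a) = 01; tag = H(d6 5c 5c 01) = 8f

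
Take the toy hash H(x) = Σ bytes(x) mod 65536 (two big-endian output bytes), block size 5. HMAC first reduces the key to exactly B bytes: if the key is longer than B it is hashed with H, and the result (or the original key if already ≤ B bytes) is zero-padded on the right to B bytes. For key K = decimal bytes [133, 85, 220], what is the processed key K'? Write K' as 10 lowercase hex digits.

Key decimal bytes [133, 85, 220] = 85 55 dc is 3 bytes ≤ B = 5; zero-pad to 5 bytes: K' = 85 55 dc 00 00.

8555dc0000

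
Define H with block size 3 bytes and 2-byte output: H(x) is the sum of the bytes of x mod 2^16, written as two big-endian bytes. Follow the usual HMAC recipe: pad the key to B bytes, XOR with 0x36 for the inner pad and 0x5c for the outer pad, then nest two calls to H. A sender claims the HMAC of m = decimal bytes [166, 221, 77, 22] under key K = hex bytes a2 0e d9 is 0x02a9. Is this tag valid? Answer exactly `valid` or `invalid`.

Key hex bytes a2 0e d9 is exactly B = 3 bytes: K' = a2 0e d9.
K' ⊕ ipad = 94 38 ef; K' ⊕ opad = fe 52 85.
Inner hash: sum = 148+56+239+166+221+77+22 = 929 → 03 a1.
Outer hash (recomputed tag): sum = 254+82+133+3+161 = 633 → 02 79.
Recomputed tag = 0279; claimed = 02a9 → mismatch.

invalid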